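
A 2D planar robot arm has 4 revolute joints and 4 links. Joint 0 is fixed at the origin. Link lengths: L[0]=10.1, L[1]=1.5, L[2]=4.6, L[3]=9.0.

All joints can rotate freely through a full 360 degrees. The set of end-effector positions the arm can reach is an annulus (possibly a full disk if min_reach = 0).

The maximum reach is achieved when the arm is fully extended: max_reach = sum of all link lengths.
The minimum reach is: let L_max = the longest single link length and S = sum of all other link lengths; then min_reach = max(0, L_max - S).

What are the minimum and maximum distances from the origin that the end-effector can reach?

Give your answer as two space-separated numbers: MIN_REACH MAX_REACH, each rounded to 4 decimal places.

Link lengths: [10.1, 1.5, 4.6, 9.0]
max_reach = 10.1 + 1.5 + 4.6 + 9 = 25.2
L_max = max([10.1, 1.5, 4.6, 9.0]) = 10.1
S (sum of others) = 25.2 - 10.1 = 15.1
min_reach = max(0, 10.1 - 15.1) = max(0, -5) = 0

Answer: 0.0000 25.2000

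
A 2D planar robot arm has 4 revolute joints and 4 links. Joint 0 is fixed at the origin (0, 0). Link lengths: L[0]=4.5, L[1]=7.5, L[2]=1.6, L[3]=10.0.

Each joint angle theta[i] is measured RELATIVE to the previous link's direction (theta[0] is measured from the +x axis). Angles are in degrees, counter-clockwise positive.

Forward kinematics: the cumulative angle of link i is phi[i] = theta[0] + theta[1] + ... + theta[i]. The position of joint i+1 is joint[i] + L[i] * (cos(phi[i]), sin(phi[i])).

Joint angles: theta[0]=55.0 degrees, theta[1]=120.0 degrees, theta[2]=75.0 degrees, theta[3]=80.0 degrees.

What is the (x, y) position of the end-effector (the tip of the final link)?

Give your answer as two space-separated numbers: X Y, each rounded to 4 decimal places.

Answer: 3.2227 -2.1637

Derivation:
joint[0] = (0.0000, 0.0000)  (base)
link 0: phi[0] = 55 = 55 deg
  cos(55 deg) = 0.5736, sin(55 deg) = 0.8192
  joint[1] = (0.0000, 0.0000) + 4.5 * (0.5736, 0.8192) = (0.0000 + 2.5811, 0.0000 + 3.6862) = (2.5811, 3.6862)
link 1: phi[1] = 55 + 120 = 175 deg
  cos(175 deg) = -0.9962, sin(175 deg) = 0.0872
  joint[2] = (2.5811, 3.6862) + 7.5 * (-0.9962, 0.0872) = (2.5811 + -7.4715, 3.6862 + 0.6537) = (-4.8904, 4.3399)
link 2: phi[2] = 55 + 120 + 75 = 250 deg
  cos(250 deg) = -0.3420, sin(250 deg) = -0.9397
  joint[3] = (-4.8904, 4.3399) + 1.6 * (-0.3420, -0.9397) = (-4.8904 + -0.5472, 4.3399 + -1.5035) = (-5.4376, 2.8363)
link 3: phi[3] = 55 + 120 + 75 + 80 = 330 deg
  cos(330 deg) = 0.8660, sin(330 deg) = -0.5000
  joint[4] = (-5.4376, 2.8363) + 10 * (0.8660, -0.5000) = (-5.4376 + 8.6603, 2.8363 + -5.0000) = (3.2227, -2.1637)
End effector: (3.2227, -2.1637)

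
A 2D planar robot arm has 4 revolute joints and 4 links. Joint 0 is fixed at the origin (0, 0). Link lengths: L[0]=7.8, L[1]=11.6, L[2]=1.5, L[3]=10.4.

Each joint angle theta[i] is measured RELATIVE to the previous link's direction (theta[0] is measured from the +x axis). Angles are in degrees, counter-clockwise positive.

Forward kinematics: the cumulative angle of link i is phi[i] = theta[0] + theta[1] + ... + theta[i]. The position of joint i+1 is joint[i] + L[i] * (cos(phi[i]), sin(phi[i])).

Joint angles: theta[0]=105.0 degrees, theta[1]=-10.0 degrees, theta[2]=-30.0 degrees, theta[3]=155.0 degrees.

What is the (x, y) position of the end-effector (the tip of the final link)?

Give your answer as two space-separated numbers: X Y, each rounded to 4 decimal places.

Answer: -10.3627 13.7646

Derivation:
joint[0] = (0.0000, 0.0000)  (base)
link 0: phi[0] = 105 = 105 deg
  cos(105 deg) = -0.2588, sin(105 deg) = 0.9659
  joint[1] = (0.0000, 0.0000) + 7.8 * (-0.2588, 0.9659) = (0.0000 + -2.0188, 0.0000 + 7.5342) = (-2.0188, 7.5342)
link 1: phi[1] = 105 + -10 = 95 deg
  cos(95 deg) = -0.0872, sin(95 deg) = 0.9962
  joint[2] = (-2.0188, 7.5342) + 11.6 * (-0.0872, 0.9962) = (-2.0188 + -1.0110, 7.5342 + 11.5559) = (-3.0298, 19.0901)
link 2: phi[2] = 105 + -10 + -30 = 65 deg
  cos(65 deg) = 0.4226, sin(65 deg) = 0.9063
  joint[3] = (-3.0298, 19.0901) + 1.5 * (0.4226, 0.9063) = (-3.0298 + 0.6339, 19.0901 + 1.3595) = (-2.3959, 20.4495)
link 3: phi[3] = 105 + -10 + -30 + 155 = 220 deg
  cos(220 deg) = -0.7660, sin(220 deg) = -0.6428
  joint[4] = (-2.3959, 20.4495) + 10.4 * (-0.7660, -0.6428) = (-2.3959 + -7.9669, 20.4495 + -6.6850) = (-10.3627, 13.7646)
End effector: (-10.3627, 13.7646)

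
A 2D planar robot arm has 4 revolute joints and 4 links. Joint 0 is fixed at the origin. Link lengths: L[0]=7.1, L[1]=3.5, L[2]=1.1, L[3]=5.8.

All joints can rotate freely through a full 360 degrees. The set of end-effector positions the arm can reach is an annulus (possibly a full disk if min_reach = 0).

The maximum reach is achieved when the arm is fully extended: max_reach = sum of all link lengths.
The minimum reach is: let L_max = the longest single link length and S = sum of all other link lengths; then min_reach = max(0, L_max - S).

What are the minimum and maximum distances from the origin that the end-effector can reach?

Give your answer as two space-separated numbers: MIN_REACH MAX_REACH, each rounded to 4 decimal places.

Link lengths: [7.1, 3.5, 1.1, 5.8]
max_reach = 7.1 + 3.5 + 1.1 + 5.8 = 17.5
L_max = max([7.1, 3.5, 1.1, 5.8]) = 7.1
S (sum of others) = 17.5 - 7.1 = 10.4
min_reach = max(0, 7.1 - 10.4) = max(0, -3.3) = 0

Answer: 0.0000 17.5000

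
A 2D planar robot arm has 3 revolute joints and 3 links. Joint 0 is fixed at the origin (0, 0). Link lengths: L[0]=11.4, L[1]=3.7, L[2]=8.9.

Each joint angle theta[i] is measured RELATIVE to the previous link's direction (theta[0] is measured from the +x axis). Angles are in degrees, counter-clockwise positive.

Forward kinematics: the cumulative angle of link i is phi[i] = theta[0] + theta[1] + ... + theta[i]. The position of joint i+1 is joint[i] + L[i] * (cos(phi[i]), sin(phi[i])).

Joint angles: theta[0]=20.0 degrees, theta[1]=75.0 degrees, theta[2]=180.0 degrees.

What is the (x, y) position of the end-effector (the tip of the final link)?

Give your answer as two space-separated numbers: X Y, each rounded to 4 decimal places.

Answer: 11.1657 -1.2812

Derivation:
joint[0] = (0.0000, 0.0000)  (base)
link 0: phi[0] = 20 = 20 deg
  cos(20 deg) = 0.9397, sin(20 deg) = 0.3420
  joint[1] = (0.0000, 0.0000) + 11.4 * (0.9397, 0.3420) = (0.0000 + 10.7125, 0.0000 + 3.8990) = (10.7125, 3.8990)
link 1: phi[1] = 20 + 75 = 95 deg
  cos(95 deg) = -0.0872, sin(95 deg) = 0.9962
  joint[2] = (10.7125, 3.8990) + 3.7 * (-0.0872, 0.9962) = (10.7125 + -0.3225, 3.8990 + 3.6859) = (10.3900, 7.5850)
link 2: phi[2] = 20 + 75 + 180 = 275 deg
  cos(275 deg) = 0.0872, sin(275 deg) = -0.9962
  joint[3] = (10.3900, 7.5850) + 8.9 * (0.0872, -0.9962) = (10.3900 + 0.7757, 7.5850 + -8.8661) = (11.1657, -1.2812)
End effector: (11.1657, -1.2812)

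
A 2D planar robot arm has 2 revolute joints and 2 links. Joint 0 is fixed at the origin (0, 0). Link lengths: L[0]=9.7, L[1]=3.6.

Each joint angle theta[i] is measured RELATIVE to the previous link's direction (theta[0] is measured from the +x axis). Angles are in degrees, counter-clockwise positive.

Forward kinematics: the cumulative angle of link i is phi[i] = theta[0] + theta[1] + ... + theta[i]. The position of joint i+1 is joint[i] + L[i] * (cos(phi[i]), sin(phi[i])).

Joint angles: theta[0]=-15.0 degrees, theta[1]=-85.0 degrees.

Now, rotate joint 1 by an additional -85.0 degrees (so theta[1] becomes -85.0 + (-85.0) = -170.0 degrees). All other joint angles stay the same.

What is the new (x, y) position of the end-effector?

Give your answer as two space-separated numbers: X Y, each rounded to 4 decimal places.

Answer: 5.7832 -2.1968

Derivation:
joint[0] = (0.0000, 0.0000)  (base)
link 0: phi[0] = -15 = -15 deg
  cos(-15 deg) = 0.9659, sin(-15 deg) = -0.2588
  joint[1] = (0.0000, 0.0000) + 9.7 * (0.9659, -0.2588) = (0.0000 + 9.3695, 0.0000 + -2.5105) = (9.3695, -2.5105)
link 1: phi[1] = -15 + -170 = -185 deg
  cos(-185 deg) = -0.9962, sin(-185 deg) = 0.0872
  joint[2] = (9.3695, -2.5105) + 3.6 * (-0.9962, 0.0872) = (9.3695 + -3.5863, -2.5105 + 0.3138) = (5.7832, -2.1968)
End effector: (5.7832, -2.1968)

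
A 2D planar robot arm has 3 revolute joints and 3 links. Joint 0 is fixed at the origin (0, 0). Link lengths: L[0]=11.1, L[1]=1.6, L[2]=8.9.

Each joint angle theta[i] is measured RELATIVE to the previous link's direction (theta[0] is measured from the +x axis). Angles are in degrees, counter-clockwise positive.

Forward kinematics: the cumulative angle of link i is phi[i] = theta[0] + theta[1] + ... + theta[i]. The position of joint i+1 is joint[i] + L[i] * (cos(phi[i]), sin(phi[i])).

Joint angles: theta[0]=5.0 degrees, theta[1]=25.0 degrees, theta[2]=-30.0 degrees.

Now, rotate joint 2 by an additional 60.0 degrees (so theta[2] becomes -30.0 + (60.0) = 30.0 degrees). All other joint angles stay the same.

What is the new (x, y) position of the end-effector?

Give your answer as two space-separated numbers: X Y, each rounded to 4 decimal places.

joint[0] = (0.0000, 0.0000)  (base)
link 0: phi[0] = 5 = 5 deg
  cos(5 deg) = 0.9962, sin(5 deg) = 0.0872
  joint[1] = (0.0000, 0.0000) + 11.1 * (0.9962, 0.0872) = (0.0000 + 11.0578, 0.0000 + 0.9674) = (11.0578, 0.9674)
link 1: phi[1] = 5 + 25 = 30 deg
  cos(30 deg) = 0.8660, sin(30 deg) = 0.5000
  joint[2] = (11.0578, 0.9674) + 1.6 * (0.8660, 0.5000) = (11.0578 + 1.3856, 0.9674 + 0.8000) = (12.4434, 1.7674)
link 2: phi[2] = 5 + 25 + 30 = 60 deg
  cos(60 deg) = 0.5000, sin(60 deg) = 0.8660
  joint[3] = (12.4434, 1.7674) + 8.9 * (0.5000, 0.8660) = (12.4434 + 4.4500, 1.7674 + 7.7076) = (16.8934, 9.4751)
End effector: (16.8934, 9.4751)

Answer: 16.8934 9.4751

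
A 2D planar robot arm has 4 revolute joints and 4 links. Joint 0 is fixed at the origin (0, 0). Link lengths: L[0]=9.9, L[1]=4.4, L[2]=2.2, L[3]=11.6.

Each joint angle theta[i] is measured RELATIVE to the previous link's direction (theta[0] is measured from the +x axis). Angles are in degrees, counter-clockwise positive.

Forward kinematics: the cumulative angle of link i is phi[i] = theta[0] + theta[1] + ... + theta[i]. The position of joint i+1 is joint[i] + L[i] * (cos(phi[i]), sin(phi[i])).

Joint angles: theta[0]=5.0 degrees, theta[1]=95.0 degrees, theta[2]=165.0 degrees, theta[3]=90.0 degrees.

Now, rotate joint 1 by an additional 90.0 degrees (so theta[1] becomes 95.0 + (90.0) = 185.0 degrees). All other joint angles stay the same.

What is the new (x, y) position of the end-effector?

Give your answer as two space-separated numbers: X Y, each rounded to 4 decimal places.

joint[0] = (0.0000, 0.0000)  (base)
link 0: phi[0] = 5 = 5 deg
  cos(5 deg) = 0.9962, sin(5 deg) = 0.0872
  joint[1] = (0.0000, 0.0000) + 9.9 * (0.9962, 0.0872) = (0.0000 + 9.8623, 0.0000 + 0.8628) = (9.8623, 0.8628)
link 1: phi[1] = 5 + 185 = 190 deg
  cos(190 deg) = -0.9848, sin(190 deg) = -0.1736
  joint[2] = (9.8623, 0.8628) + 4.4 * (-0.9848, -0.1736) = (9.8623 + -4.3332, 0.8628 + -0.7641) = (5.5292, 0.0988)
link 2: phi[2] = 5 + 185 + 165 = 355 deg
  cos(355 deg) = 0.9962, sin(355 deg) = -0.0872
  joint[3] = (5.5292, 0.0988) + 2.2 * (0.9962, -0.0872) = (5.5292 + 2.1916, 0.0988 + -0.1917) = (7.7208, -0.0930)
link 3: phi[3] = 5 + 185 + 165 + 90 = 445 deg
  cos(445 deg) = 0.0872, sin(445 deg) = 0.9962
  joint[4] = (7.7208, -0.0930) + 11.6 * (0.0872, 0.9962) = (7.7208 + 1.0110, -0.0930 + 11.5559) = (8.7318, 11.4629)
End effector: (8.7318, 11.4629)

Answer: 8.7318 11.4629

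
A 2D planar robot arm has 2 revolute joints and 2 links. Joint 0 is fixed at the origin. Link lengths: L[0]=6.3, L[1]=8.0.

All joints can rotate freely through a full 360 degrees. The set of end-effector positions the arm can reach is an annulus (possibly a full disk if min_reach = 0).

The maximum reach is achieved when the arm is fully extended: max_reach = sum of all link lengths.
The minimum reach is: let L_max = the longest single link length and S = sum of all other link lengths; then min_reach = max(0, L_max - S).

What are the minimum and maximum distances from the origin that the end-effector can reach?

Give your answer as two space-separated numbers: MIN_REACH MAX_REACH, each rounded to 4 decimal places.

Link lengths: [6.3, 8.0]
max_reach = 6.3 + 8 = 14.3
L_max = max([6.3, 8.0]) = 8
S (sum of others) = 14.3 - 8 = 6.3
min_reach = max(0, 8 - 6.3) = max(0, 1.7) = 1.7

Answer: 1.7000 14.3000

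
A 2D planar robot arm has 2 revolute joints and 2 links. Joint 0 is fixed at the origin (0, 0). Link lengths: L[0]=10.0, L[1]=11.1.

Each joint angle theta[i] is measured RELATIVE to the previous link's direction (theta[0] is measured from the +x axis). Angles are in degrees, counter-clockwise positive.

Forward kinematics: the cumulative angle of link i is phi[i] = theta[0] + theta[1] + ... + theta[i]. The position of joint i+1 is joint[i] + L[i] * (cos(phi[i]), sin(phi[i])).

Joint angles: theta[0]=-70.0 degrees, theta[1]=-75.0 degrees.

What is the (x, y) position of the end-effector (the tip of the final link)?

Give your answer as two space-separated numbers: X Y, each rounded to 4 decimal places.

Answer: -5.6724 -15.7636

Derivation:
joint[0] = (0.0000, 0.0000)  (base)
link 0: phi[0] = -70 = -70 deg
  cos(-70 deg) = 0.3420, sin(-70 deg) = -0.9397
  joint[1] = (0.0000, 0.0000) + 10 * (0.3420, -0.9397) = (0.0000 + 3.4202, 0.0000 + -9.3969) = (3.4202, -9.3969)
link 1: phi[1] = -70 + -75 = -145 deg
  cos(-145 deg) = -0.8192, sin(-145 deg) = -0.5736
  joint[2] = (3.4202, -9.3969) + 11.1 * (-0.8192, -0.5736) = (3.4202 + -9.0926, -9.3969 + -6.3667) = (-5.6724, -15.7636)
End effector: (-5.6724, -15.7636)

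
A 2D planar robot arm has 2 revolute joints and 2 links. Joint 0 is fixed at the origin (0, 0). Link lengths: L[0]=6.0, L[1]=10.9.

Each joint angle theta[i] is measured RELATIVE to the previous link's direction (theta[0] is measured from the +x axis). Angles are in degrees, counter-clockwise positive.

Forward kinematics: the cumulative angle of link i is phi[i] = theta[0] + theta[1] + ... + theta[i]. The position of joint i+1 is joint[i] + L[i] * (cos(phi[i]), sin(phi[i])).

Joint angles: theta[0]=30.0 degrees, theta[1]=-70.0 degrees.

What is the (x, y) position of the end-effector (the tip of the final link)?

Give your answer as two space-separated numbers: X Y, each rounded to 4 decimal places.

Answer: 13.5460 -4.0064

Derivation:
joint[0] = (0.0000, 0.0000)  (base)
link 0: phi[0] = 30 = 30 deg
  cos(30 deg) = 0.8660, sin(30 deg) = 0.5000
  joint[1] = (0.0000, 0.0000) + 6 * (0.8660, 0.5000) = (0.0000 + 5.1962, 0.0000 + 3.0000) = (5.1962, 3.0000)
link 1: phi[1] = 30 + -70 = -40 deg
  cos(-40 deg) = 0.7660, sin(-40 deg) = -0.6428
  joint[2] = (5.1962, 3.0000) + 10.9 * (0.7660, -0.6428) = (5.1962 + 8.3499, 3.0000 + -7.0064) = (13.5460, -4.0064)
End effector: (13.5460, -4.0064)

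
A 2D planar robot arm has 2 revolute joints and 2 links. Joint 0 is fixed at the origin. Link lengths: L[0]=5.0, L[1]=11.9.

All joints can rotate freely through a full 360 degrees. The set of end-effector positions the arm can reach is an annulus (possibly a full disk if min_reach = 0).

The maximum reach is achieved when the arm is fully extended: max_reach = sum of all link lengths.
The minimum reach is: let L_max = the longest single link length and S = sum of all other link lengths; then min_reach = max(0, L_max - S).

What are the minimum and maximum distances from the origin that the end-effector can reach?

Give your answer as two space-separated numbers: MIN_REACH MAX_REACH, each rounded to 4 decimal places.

Answer: 6.9000 16.9000

Derivation:
Link lengths: [5.0, 11.9]
max_reach = 5 + 11.9 = 16.9
L_max = max([5.0, 11.9]) = 11.9
S (sum of others) = 16.9 - 11.9 = 5
min_reach = max(0, 11.9 - 5) = max(0, 6.9) = 6.9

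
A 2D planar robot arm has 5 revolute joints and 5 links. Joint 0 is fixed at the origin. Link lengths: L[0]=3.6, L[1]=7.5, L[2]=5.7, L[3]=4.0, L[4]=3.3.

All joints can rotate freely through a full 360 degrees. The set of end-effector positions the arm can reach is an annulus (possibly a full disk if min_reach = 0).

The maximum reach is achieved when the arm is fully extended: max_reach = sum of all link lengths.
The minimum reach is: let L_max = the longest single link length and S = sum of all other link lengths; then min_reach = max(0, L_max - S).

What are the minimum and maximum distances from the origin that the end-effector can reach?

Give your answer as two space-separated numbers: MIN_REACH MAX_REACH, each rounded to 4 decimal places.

Link lengths: [3.6, 7.5, 5.7, 4.0, 3.3]
max_reach = 3.6 + 7.5 + 5.7 + 4 + 3.3 = 24.1
L_max = max([3.6, 7.5, 5.7, 4.0, 3.3]) = 7.5
S (sum of others) = 24.1 - 7.5 = 16.6
min_reach = max(0, 7.5 - 16.6) = max(0, -9.1) = 0

Answer: 0.0000 24.1000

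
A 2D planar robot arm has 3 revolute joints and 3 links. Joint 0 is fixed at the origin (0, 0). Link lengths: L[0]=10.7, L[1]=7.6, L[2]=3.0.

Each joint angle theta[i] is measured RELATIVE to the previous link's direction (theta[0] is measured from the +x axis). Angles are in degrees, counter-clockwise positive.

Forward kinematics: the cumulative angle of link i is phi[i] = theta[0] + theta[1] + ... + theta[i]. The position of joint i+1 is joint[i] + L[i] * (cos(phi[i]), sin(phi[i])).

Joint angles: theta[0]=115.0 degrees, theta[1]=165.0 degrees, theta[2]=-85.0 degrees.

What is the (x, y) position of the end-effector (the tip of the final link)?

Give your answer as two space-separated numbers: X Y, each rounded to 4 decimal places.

joint[0] = (0.0000, 0.0000)  (base)
link 0: phi[0] = 115 = 115 deg
  cos(115 deg) = -0.4226, sin(115 deg) = 0.9063
  joint[1] = (0.0000, 0.0000) + 10.7 * (-0.4226, 0.9063) = (0.0000 + -4.5220, 0.0000 + 9.6975) = (-4.5220, 9.6975)
link 1: phi[1] = 115 + 165 = 280 deg
  cos(280 deg) = 0.1736, sin(280 deg) = -0.9848
  joint[2] = (-4.5220, 9.6975) + 7.6 * (0.1736, -0.9848) = (-4.5220 + 1.3197, 9.6975 + -7.4845) = (-3.2023, 2.2130)
link 2: phi[2] = 115 + 165 + -85 = 195 deg
  cos(195 deg) = -0.9659, sin(195 deg) = -0.2588
  joint[3] = (-3.2023, 2.2130) + 3 * (-0.9659, -0.2588) = (-3.2023 + -2.8978, 2.2130 + -0.7765) = (-6.1001, 1.4365)
End effector: (-6.1001, 1.4365)

Answer: -6.1001 1.4365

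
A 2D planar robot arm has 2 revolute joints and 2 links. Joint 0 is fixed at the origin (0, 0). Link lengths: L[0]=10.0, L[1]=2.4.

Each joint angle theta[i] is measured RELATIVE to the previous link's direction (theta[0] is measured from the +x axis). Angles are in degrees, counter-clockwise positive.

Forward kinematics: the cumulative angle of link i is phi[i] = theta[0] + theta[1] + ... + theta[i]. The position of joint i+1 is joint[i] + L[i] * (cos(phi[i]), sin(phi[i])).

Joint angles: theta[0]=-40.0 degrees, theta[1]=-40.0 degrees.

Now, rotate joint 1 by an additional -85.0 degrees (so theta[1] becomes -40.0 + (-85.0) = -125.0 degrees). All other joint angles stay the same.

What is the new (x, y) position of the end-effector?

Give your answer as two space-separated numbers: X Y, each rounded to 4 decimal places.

joint[0] = (0.0000, 0.0000)  (base)
link 0: phi[0] = -40 = -40 deg
  cos(-40 deg) = 0.7660, sin(-40 deg) = -0.6428
  joint[1] = (0.0000, 0.0000) + 10 * (0.7660, -0.6428) = (0.0000 + 7.6604, 0.0000 + -6.4279) = (7.6604, -6.4279)
link 1: phi[1] = -40 + -125 = -165 deg
  cos(-165 deg) = -0.9659, sin(-165 deg) = -0.2588
  joint[2] = (7.6604, -6.4279) + 2.4 * (-0.9659, -0.2588) = (7.6604 + -2.3182, -6.4279 + -0.6212) = (5.3422, -7.0490)
End effector: (5.3422, -7.0490)

Answer: 5.3422 -7.0490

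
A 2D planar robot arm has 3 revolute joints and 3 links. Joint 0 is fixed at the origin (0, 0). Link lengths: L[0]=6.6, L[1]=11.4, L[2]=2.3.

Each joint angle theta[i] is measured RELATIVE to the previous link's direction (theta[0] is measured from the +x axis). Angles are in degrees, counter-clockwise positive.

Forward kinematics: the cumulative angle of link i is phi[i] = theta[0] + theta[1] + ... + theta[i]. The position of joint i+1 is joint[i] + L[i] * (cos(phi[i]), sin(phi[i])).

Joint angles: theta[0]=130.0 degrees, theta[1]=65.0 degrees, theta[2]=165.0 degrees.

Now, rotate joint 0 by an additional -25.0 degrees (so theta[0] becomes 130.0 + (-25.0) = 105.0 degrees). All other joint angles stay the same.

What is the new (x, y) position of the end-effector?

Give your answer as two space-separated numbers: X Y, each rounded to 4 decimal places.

Answer: -10.8505 7.3827

Derivation:
joint[0] = (0.0000, 0.0000)  (base)
link 0: phi[0] = 105 = 105 deg
  cos(105 deg) = -0.2588, sin(105 deg) = 0.9659
  joint[1] = (0.0000, 0.0000) + 6.6 * (-0.2588, 0.9659) = (0.0000 + -1.7082, 0.0000 + 6.3751) = (-1.7082, 6.3751)
link 1: phi[1] = 105 + 65 = 170 deg
  cos(170 deg) = -0.9848, sin(170 deg) = 0.1736
  joint[2] = (-1.7082, 6.3751) + 11.4 * (-0.9848, 0.1736) = (-1.7082 + -11.2268, 6.3751 + 1.9796) = (-12.9350, 8.3547)
link 2: phi[2] = 105 + 65 + 165 = 335 deg
  cos(335 deg) = 0.9063, sin(335 deg) = -0.4226
  joint[3] = (-12.9350, 8.3547) + 2.3 * (0.9063, -0.4226) = (-12.9350 + 2.0845, 8.3547 + -0.9720) = (-10.8505, 7.3827)
End effector: (-10.8505, 7.3827)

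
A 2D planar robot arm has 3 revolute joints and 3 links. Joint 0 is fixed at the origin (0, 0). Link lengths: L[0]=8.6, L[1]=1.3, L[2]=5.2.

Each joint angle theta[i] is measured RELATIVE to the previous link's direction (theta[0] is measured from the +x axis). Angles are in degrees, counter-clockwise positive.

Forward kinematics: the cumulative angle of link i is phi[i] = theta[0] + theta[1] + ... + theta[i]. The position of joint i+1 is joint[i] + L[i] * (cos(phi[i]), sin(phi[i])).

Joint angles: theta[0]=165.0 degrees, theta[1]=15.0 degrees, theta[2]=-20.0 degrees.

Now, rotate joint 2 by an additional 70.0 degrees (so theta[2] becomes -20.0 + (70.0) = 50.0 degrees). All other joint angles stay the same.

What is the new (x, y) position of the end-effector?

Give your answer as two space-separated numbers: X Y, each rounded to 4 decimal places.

joint[0] = (0.0000, 0.0000)  (base)
link 0: phi[0] = 165 = 165 deg
  cos(165 deg) = -0.9659, sin(165 deg) = 0.2588
  joint[1] = (0.0000, 0.0000) + 8.6 * (-0.9659, 0.2588) = (0.0000 + -8.3070, 0.0000 + 2.2258) = (-8.3070, 2.2258)
link 1: phi[1] = 165 + 15 = 180 deg
  cos(180 deg) = -1.0000, sin(180 deg) = 0.0000
  joint[2] = (-8.3070, 2.2258) + 1.3 * (-1.0000, 0.0000) = (-8.3070 + -1.3000, 2.2258 + 0.0000) = (-9.6070, 2.2258)
link 2: phi[2] = 165 + 15 + 50 = 230 deg
  cos(230 deg) = -0.6428, sin(230 deg) = -0.7660
  joint[3] = (-9.6070, 2.2258) + 5.2 * (-0.6428, -0.7660) = (-9.6070 + -3.3425, 2.2258 + -3.9834) = (-12.9495, -1.7576)
End effector: (-12.9495, -1.7576)

Answer: -12.9495 -1.7576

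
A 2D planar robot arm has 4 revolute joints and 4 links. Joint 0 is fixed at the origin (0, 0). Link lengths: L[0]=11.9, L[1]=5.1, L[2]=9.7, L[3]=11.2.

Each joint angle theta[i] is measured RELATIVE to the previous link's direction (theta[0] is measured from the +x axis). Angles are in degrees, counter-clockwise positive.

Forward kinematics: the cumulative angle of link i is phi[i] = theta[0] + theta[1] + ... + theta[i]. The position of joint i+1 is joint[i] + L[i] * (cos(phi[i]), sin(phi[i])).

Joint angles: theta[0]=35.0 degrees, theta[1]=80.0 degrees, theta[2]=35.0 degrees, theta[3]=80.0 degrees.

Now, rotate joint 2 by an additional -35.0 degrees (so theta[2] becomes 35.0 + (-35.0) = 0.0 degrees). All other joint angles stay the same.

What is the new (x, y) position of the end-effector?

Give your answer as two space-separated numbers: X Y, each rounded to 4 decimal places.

Answer: -7.3252 17.3401

Derivation:
joint[0] = (0.0000, 0.0000)  (base)
link 0: phi[0] = 35 = 35 deg
  cos(35 deg) = 0.8192, sin(35 deg) = 0.5736
  joint[1] = (0.0000, 0.0000) + 11.9 * (0.8192, 0.5736) = (0.0000 + 9.7479, 0.0000 + 6.8256) = (9.7479, 6.8256)
link 1: phi[1] = 35 + 80 = 115 deg
  cos(115 deg) = -0.4226, sin(115 deg) = 0.9063
  joint[2] = (9.7479, 6.8256) + 5.1 * (-0.4226, 0.9063) = (9.7479 + -2.1554, 6.8256 + 4.6222) = (7.5926, 11.4477)
link 2: phi[2] = 35 + 80 + 0 = 115 deg
  cos(115 deg) = -0.4226, sin(115 deg) = 0.9063
  joint[3] = (7.5926, 11.4477) + 9.7 * (-0.4226, 0.9063) = (7.5926 + -4.0994, 11.4477 + 8.7912) = (3.4932, 20.2389)
link 3: phi[3] = 35 + 80 + 0 + 80 = 195 deg
  cos(195 deg) = -0.9659, sin(195 deg) = -0.2588
  joint[4] = (3.4932, 20.2389) + 11.2 * (-0.9659, -0.2588) = (3.4932 + -10.8184, 20.2389 + -2.8988) = (-7.3252, 17.3401)
End effector: (-7.3252, 17.3401)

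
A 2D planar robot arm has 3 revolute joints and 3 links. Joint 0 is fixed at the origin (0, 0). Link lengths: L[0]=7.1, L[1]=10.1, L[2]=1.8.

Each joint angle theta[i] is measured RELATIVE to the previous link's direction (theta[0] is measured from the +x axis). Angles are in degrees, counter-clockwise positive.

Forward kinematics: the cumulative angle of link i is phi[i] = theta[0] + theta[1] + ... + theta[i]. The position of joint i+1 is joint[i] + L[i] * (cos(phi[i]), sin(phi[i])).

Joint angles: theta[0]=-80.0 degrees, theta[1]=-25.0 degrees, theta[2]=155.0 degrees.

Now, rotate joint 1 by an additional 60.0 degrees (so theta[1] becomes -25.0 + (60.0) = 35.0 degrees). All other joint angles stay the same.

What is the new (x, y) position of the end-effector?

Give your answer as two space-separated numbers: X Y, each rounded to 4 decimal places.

joint[0] = (0.0000, 0.0000)  (base)
link 0: phi[0] = -80 = -80 deg
  cos(-80 deg) = 0.1736, sin(-80 deg) = -0.9848
  joint[1] = (0.0000, 0.0000) + 7.1 * (0.1736, -0.9848) = (0.0000 + 1.2329, 0.0000 + -6.9921) = (1.2329, -6.9921)
link 1: phi[1] = -80 + 35 = -45 deg
  cos(-45 deg) = 0.7071, sin(-45 deg) = -0.7071
  joint[2] = (1.2329, -6.9921) + 10.1 * (0.7071, -0.7071) = (1.2329 + 7.1418, -6.9921 + -7.1418) = (8.3747, -14.1339)
link 2: phi[2] = -80 + 35 + 155 = 110 deg
  cos(110 deg) = -0.3420, sin(110 deg) = 0.9397
  joint[3] = (8.3747, -14.1339) + 1.8 * (-0.3420, 0.9397) = (8.3747 + -0.6156, -14.1339 + 1.6914) = (7.7590, -12.4425)
End effector: (7.7590, -12.4425)

Answer: 7.7590 -12.4425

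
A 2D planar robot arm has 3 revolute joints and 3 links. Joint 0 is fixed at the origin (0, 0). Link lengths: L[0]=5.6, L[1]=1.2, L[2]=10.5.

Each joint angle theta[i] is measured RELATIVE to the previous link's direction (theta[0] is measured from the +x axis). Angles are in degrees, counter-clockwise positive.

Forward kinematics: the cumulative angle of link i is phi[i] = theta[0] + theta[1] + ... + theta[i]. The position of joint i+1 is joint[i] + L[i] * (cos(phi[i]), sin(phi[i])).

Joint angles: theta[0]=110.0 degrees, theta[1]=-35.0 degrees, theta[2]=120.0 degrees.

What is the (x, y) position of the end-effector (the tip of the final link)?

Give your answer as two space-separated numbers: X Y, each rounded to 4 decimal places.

Answer: -11.7470 3.7038

Derivation:
joint[0] = (0.0000, 0.0000)  (base)
link 0: phi[0] = 110 = 110 deg
  cos(110 deg) = -0.3420, sin(110 deg) = 0.9397
  joint[1] = (0.0000, 0.0000) + 5.6 * (-0.3420, 0.9397) = (0.0000 + -1.9153, 0.0000 + 5.2623) = (-1.9153, 5.2623)
link 1: phi[1] = 110 + -35 = 75 deg
  cos(75 deg) = 0.2588, sin(75 deg) = 0.9659
  joint[2] = (-1.9153, 5.2623) + 1.2 * (0.2588, 0.9659) = (-1.9153 + 0.3106, 5.2623 + 1.1591) = (-1.6047, 6.4214)
link 2: phi[2] = 110 + -35 + 120 = 195 deg
  cos(195 deg) = -0.9659, sin(195 deg) = -0.2588
  joint[3] = (-1.6047, 6.4214) + 10.5 * (-0.9659, -0.2588) = (-1.6047 + -10.1422, 6.4214 + -2.7176) = (-11.7470, 3.7038)
End effector: (-11.7470, 3.7038)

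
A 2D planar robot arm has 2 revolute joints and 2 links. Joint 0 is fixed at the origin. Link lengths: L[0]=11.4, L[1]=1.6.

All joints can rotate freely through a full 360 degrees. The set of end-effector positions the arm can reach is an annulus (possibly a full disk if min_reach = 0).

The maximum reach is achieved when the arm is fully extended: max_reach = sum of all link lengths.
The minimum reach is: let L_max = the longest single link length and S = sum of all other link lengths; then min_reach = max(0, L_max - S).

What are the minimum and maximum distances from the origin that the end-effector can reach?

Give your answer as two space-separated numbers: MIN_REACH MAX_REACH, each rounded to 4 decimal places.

Link lengths: [11.4, 1.6]
max_reach = 11.4 + 1.6 = 13
L_max = max([11.4, 1.6]) = 11.4
S (sum of others) = 13 - 11.4 = 1.6
min_reach = max(0, 11.4 - 1.6) = max(0, 9.8) = 9.8

Answer: 9.8000 13.0000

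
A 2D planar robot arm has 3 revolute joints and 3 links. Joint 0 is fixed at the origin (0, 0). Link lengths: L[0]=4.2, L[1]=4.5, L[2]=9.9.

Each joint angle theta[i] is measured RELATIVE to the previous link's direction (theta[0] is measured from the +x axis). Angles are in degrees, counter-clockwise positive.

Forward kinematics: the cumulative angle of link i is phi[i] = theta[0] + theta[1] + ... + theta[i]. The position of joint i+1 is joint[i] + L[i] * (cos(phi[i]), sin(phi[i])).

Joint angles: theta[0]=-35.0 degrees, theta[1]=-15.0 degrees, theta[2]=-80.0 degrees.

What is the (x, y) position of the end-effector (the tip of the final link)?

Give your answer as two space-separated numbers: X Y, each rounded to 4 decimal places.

joint[0] = (0.0000, 0.0000)  (base)
link 0: phi[0] = -35 = -35 deg
  cos(-35 deg) = 0.8192, sin(-35 deg) = -0.5736
  joint[1] = (0.0000, 0.0000) + 4.2 * (0.8192, -0.5736) = (0.0000 + 3.4404, 0.0000 + -2.4090) = (3.4404, -2.4090)
link 1: phi[1] = -35 + -15 = -50 deg
  cos(-50 deg) = 0.6428, sin(-50 deg) = -0.7660
  joint[2] = (3.4404, -2.4090) + 4.5 * (0.6428, -0.7660) = (3.4404 + 2.8925, -2.4090 + -3.4472) = (6.3330, -5.8562)
link 2: phi[2] = -35 + -15 + -80 = -130 deg
  cos(-130 deg) = -0.6428, sin(-130 deg) = -0.7660
  joint[3] = (6.3330, -5.8562) + 9.9 * (-0.6428, -0.7660) = (6.3330 + -6.3636, -5.8562 + -7.5838) = (-0.0306, -13.4401)
End effector: (-0.0306, -13.4401)

Answer: -0.0306 -13.4401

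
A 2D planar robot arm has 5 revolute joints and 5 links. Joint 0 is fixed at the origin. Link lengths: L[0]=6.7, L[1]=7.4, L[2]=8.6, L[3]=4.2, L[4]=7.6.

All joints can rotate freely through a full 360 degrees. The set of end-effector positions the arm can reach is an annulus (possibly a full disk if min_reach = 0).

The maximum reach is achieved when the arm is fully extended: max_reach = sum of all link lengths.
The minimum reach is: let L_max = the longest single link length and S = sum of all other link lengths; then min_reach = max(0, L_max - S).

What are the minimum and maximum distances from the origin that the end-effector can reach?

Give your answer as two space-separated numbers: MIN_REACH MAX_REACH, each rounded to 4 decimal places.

Link lengths: [6.7, 7.4, 8.6, 4.2, 7.6]
max_reach = 6.7 + 7.4 + 8.6 + 4.2 + 7.6 = 34.5
L_max = max([6.7, 7.4, 8.6, 4.2, 7.6]) = 8.6
S (sum of others) = 34.5 - 8.6 = 25.9
min_reach = max(0, 8.6 - 25.9) = max(0, -17.3) = 0

Answer: 0.0000 34.5000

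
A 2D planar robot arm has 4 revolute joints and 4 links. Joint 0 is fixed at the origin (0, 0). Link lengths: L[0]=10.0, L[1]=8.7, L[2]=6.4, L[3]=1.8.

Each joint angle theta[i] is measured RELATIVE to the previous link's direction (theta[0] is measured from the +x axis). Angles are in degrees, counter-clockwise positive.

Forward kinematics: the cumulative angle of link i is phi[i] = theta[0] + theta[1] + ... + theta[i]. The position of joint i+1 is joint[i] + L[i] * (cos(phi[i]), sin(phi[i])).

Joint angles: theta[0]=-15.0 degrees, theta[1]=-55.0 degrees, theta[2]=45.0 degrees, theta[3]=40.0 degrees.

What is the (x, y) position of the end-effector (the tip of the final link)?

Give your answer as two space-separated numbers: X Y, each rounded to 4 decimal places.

Answer: 20.1739 -13.0024

Derivation:
joint[0] = (0.0000, 0.0000)  (base)
link 0: phi[0] = -15 = -15 deg
  cos(-15 deg) = 0.9659, sin(-15 deg) = -0.2588
  joint[1] = (0.0000, 0.0000) + 10 * (0.9659, -0.2588) = (0.0000 + 9.6593, 0.0000 + -2.5882) = (9.6593, -2.5882)
link 1: phi[1] = -15 + -55 = -70 deg
  cos(-70 deg) = 0.3420, sin(-70 deg) = -0.9397
  joint[2] = (9.6593, -2.5882) + 8.7 * (0.3420, -0.9397) = (9.6593 + 2.9756, -2.5882 + -8.1753) = (12.6348, -10.7635)
link 2: phi[2] = -15 + -55 + 45 = -25 deg
  cos(-25 deg) = 0.9063, sin(-25 deg) = -0.4226
  joint[3] = (12.6348, -10.7635) + 6.4 * (0.9063, -0.4226) = (12.6348 + 5.8004, -10.7635 + -2.7048) = (18.4352, -13.4683)
link 3: phi[3] = -15 + -55 + 45 + 40 = 15 deg
  cos(15 deg) = 0.9659, sin(15 deg) = 0.2588
  joint[4] = (18.4352, -13.4683) + 1.8 * (0.9659, 0.2588) = (18.4352 + 1.7387, -13.4683 + 0.4659) = (20.1739, -13.0024)
End effector: (20.1739, -13.0024)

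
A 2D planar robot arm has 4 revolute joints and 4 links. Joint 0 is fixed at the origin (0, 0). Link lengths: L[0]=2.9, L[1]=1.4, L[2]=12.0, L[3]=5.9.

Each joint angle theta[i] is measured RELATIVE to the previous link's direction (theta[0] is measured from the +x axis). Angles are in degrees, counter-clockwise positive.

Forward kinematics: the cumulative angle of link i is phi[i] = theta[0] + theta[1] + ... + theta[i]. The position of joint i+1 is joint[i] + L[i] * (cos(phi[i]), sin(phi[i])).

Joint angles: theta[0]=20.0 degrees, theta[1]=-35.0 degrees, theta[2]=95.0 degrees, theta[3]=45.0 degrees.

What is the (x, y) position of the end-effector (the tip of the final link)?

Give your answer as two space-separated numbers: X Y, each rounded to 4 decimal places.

joint[0] = (0.0000, 0.0000)  (base)
link 0: phi[0] = 20 = 20 deg
  cos(20 deg) = 0.9397, sin(20 deg) = 0.3420
  joint[1] = (0.0000, 0.0000) + 2.9 * (0.9397, 0.3420) = (0.0000 + 2.7251, 0.0000 + 0.9919) = (2.7251, 0.9919)
link 1: phi[1] = 20 + -35 = -15 deg
  cos(-15 deg) = 0.9659, sin(-15 deg) = -0.2588
  joint[2] = (2.7251, 0.9919) + 1.4 * (0.9659, -0.2588) = (2.7251 + 1.3523, 0.9919 + -0.3623) = (4.0774, 0.6295)
link 2: phi[2] = 20 + -35 + 95 = 80 deg
  cos(80 deg) = 0.1736, sin(80 deg) = 0.9848
  joint[3] = (4.0774, 0.6295) + 12 * (0.1736, 0.9848) = (4.0774 + 2.0838, 0.6295 + 11.8177) = (6.1612, 12.4472)
link 3: phi[3] = 20 + -35 + 95 + 45 = 125 deg
  cos(125 deg) = -0.5736, sin(125 deg) = 0.8192
  joint[4] = (6.1612, 12.4472) + 5.9 * (-0.5736, 0.8192) = (6.1612 + -3.3841, 12.4472 + 4.8330) = (2.7771, 17.2802)
End effector: (2.7771, 17.2802)

Answer: 2.7771 17.2802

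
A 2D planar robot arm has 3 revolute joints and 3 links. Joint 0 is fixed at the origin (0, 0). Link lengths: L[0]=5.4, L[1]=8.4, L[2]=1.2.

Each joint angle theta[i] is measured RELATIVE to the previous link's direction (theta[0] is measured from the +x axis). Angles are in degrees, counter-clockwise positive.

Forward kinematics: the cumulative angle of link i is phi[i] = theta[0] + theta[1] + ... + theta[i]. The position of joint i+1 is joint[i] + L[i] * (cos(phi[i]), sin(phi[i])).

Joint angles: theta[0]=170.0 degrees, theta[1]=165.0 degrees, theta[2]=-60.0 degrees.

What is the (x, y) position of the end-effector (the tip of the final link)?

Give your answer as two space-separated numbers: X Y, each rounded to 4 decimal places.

joint[0] = (0.0000, 0.0000)  (base)
link 0: phi[0] = 170 = 170 deg
  cos(170 deg) = -0.9848, sin(170 deg) = 0.1736
  joint[1] = (0.0000, 0.0000) + 5.4 * (-0.9848, 0.1736) = (0.0000 + -5.3180, 0.0000 + 0.9377) = (-5.3180, 0.9377)
link 1: phi[1] = 170 + 165 = 335 deg
  cos(335 deg) = 0.9063, sin(335 deg) = -0.4226
  joint[2] = (-5.3180, 0.9377) + 8.4 * (0.9063, -0.4226) = (-5.3180 + 7.6130, 0.9377 + -3.5500) = (2.2950, -2.6123)
link 2: phi[2] = 170 + 165 + -60 = 275 deg
  cos(275 deg) = 0.0872, sin(275 deg) = -0.9962
  joint[3] = (2.2950, -2.6123) + 1.2 * (0.0872, -0.9962) = (2.2950 + 0.1046, -2.6123 + -1.1954) = (2.3996, -3.8077)
End effector: (2.3996, -3.8077)

Answer: 2.3996 -3.8077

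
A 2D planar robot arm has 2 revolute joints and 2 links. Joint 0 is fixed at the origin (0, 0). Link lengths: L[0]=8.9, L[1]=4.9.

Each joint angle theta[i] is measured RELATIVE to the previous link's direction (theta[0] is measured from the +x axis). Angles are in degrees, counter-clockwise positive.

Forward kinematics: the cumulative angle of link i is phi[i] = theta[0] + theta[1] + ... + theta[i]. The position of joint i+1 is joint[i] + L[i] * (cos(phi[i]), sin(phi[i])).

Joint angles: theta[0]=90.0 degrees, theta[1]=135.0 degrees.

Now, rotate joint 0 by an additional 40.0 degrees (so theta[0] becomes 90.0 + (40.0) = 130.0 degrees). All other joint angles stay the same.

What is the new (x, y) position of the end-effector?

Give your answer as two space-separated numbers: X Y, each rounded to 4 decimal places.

joint[0] = (0.0000, 0.0000)  (base)
link 0: phi[0] = 130 = 130 deg
  cos(130 deg) = -0.6428, sin(130 deg) = 0.7660
  joint[1] = (0.0000, 0.0000) + 8.9 * (-0.6428, 0.7660) = (0.0000 + -5.7208, 0.0000 + 6.8178) = (-5.7208, 6.8178)
link 1: phi[1] = 130 + 135 = 265 deg
  cos(265 deg) = -0.0872, sin(265 deg) = -0.9962
  joint[2] = (-5.7208, 6.8178) + 4.9 * (-0.0872, -0.9962) = (-5.7208 + -0.4271, 6.8178 + -4.8814) = (-6.1479, 1.9364)
End effector: (-6.1479, 1.9364)

Answer: -6.1479 1.9364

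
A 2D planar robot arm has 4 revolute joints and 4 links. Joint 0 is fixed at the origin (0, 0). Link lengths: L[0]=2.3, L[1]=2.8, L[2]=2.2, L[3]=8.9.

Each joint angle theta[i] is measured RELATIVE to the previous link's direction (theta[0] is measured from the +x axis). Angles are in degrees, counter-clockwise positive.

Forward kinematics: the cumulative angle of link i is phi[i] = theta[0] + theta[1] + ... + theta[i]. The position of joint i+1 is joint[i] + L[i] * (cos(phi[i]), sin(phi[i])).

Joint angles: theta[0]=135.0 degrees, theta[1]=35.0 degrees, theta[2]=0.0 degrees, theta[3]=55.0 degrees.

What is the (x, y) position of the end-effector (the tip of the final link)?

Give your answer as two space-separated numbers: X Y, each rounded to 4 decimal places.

Answer: -12.8436 -3.7987

Derivation:
joint[0] = (0.0000, 0.0000)  (base)
link 0: phi[0] = 135 = 135 deg
  cos(135 deg) = -0.7071, sin(135 deg) = 0.7071
  joint[1] = (0.0000, 0.0000) + 2.3 * (-0.7071, 0.7071) = (0.0000 + -1.6263, 0.0000 + 1.6263) = (-1.6263, 1.6263)
link 1: phi[1] = 135 + 35 = 170 deg
  cos(170 deg) = -0.9848, sin(170 deg) = 0.1736
  joint[2] = (-1.6263, 1.6263) + 2.8 * (-0.9848, 0.1736) = (-1.6263 + -2.7575, 1.6263 + 0.4862) = (-4.3838, 2.1126)
link 2: phi[2] = 135 + 35 + 0 = 170 deg
  cos(170 deg) = -0.9848, sin(170 deg) = 0.1736
  joint[3] = (-4.3838, 2.1126) + 2.2 * (-0.9848, 0.1736) = (-4.3838 + -2.1666, 2.1126 + 0.3820) = (-6.5504, 2.4946)
link 3: phi[3] = 135 + 35 + 0 + 55 = 225 deg
  cos(225 deg) = -0.7071, sin(225 deg) = -0.7071
  joint[4] = (-6.5504, 2.4946) + 8.9 * (-0.7071, -0.7071) = (-6.5504 + -6.2933, 2.4946 + -6.2933) = (-12.8436, -3.7987)
End effector: (-12.8436, -3.7987)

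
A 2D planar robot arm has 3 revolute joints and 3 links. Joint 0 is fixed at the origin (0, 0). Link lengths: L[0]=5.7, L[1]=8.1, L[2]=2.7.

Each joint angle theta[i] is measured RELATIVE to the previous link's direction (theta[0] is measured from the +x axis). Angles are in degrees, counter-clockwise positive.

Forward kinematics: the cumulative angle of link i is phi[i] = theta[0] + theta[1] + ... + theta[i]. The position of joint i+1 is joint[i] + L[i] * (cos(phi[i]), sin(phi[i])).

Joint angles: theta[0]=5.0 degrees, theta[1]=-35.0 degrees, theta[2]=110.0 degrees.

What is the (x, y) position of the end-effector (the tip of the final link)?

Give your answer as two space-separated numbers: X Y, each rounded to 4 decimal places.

Answer: 13.1620 -0.8942

Derivation:
joint[0] = (0.0000, 0.0000)  (base)
link 0: phi[0] = 5 = 5 deg
  cos(5 deg) = 0.9962, sin(5 deg) = 0.0872
  joint[1] = (0.0000, 0.0000) + 5.7 * (0.9962, 0.0872) = (0.0000 + 5.6783, 0.0000 + 0.4968) = (5.6783, 0.4968)
link 1: phi[1] = 5 + -35 = -30 deg
  cos(-30 deg) = 0.8660, sin(-30 deg) = -0.5000
  joint[2] = (5.6783, 0.4968) + 8.1 * (0.8660, -0.5000) = (5.6783 + 7.0148, 0.4968 + -4.0500) = (12.6931, -3.5532)
link 2: phi[2] = 5 + -35 + 110 = 80 deg
  cos(80 deg) = 0.1736, sin(80 deg) = 0.9848
  joint[3] = (12.6931, -3.5532) + 2.7 * (0.1736, 0.9848) = (12.6931 + 0.4689, -3.5532 + 2.6590) = (13.1620, -0.8942)
End effector: (13.1620, -0.8942)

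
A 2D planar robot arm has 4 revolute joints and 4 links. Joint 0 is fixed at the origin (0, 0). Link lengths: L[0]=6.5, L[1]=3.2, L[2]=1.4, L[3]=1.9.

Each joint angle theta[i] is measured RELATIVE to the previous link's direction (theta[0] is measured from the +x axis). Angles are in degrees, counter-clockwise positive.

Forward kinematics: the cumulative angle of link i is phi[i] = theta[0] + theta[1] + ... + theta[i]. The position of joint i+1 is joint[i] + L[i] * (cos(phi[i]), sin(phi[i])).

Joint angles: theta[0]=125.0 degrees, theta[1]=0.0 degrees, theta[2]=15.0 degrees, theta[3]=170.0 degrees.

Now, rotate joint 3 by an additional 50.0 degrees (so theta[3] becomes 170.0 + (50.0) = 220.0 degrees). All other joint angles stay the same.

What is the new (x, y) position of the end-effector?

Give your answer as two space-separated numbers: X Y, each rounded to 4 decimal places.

joint[0] = (0.0000, 0.0000)  (base)
link 0: phi[0] = 125 = 125 deg
  cos(125 deg) = -0.5736, sin(125 deg) = 0.8192
  joint[1] = (0.0000, 0.0000) + 6.5 * (-0.5736, 0.8192) = (0.0000 + -3.7282, 0.0000 + 5.3245) = (-3.7282, 5.3245)
link 1: phi[1] = 125 + 0 = 125 deg
  cos(125 deg) = -0.5736, sin(125 deg) = 0.8192
  joint[2] = (-3.7282, 5.3245) + 3.2 * (-0.5736, 0.8192) = (-3.7282 + -1.8354, 5.3245 + 2.6213) = (-5.5637, 7.9458)
link 2: phi[2] = 125 + 0 + 15 = 140 deg
  cos(140 deg) = -0.7660, sin(140 deg) = 0.6428
  joint[3] = (-5.5637, 7.9458) + 1.4 * (-0.7660, 0.6428) = (-5.5637 + -1.0725, 7.9458 + 0.8999) = (-6.6362, 8.8457)
link 3: phi[3] = 125 + 0 + 15 + 220 = 360 deg
  cos(360 deg) = 1.0000, sin(360 deg) = -0.0000
  joint[4] = (-6.6362, 8.8457) + 1.9 * (1.0000, -0.0000) = (-6.6362 + 1.9000, 8.8457 + -0.0000) = (-4.7362, 8.8457)
End effector: (-4.7362, 8.8457)

Answer: -4.7362 8.8457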